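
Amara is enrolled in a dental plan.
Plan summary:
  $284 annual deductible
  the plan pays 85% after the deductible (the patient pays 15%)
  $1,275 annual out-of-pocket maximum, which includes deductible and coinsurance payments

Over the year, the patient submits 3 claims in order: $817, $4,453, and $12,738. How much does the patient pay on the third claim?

$243.10

Claim 1 ($817): deductible takes $284, $533 remains; patient's 15% is $79.95. Patient owes $363.95 (running OOP $363.95).
Claim 2 ($4,453): deductible already satisfied, so patient's share is 15% × $4,453 = $667.95. Patient owes $667.95 (running OOP $1,031.90).
Claim 3 ($12,738): 15% coinsurance on $12,738 = $1,910.70. That would push OOP to $2,942.60, over the $1,275 cap, so patient pays $1,275 − $1,031.90 = $243.10.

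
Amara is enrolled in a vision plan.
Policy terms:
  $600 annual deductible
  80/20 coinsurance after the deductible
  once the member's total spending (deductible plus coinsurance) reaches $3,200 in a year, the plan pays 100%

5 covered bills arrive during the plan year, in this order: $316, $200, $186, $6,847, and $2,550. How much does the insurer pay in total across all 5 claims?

$7,599.20

Bill 1, $316: entire amount goes to the deductible. Member owes $316 (running OOP $316). Plan pays $316 − $316 = $0.
Bill 2, $200: entire amount goes to the deductible. Member pays $200; OOP now $516. Plan pays $200 − $200 = $0.
Bill 3, $186: $84 finishes the deductible; $102 goes to coinsurance; 20% of $102 = $20.40. Cost to member: $104.40. OOP to date $620.40. Plan pays $186 − $104.40 = $81.60.
Bill 4, $6,847: deductible met; 20% of $6,847 = $1,369.40. Cost to member: $1,369.40. OOP to date $1,989.80. Plan pays $6,847 − $1,369.40 = $5,477.60.
Bill 5, $2,550: deductible met; 20% of $2,550 = $510. Cost to member: $510. OOP to date $2,499.80. Plan pays $2,550 − $510 = $2,040.
Insurer total = bills − member's total = $10,099 − $2,499.80 = $7,599.20.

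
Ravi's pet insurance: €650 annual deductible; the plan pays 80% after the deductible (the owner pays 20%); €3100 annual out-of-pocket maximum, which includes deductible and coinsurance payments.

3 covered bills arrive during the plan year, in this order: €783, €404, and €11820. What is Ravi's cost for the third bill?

Claim 1 — €783: €650 to deductible, leaving €133; 20% of €133 = €26.60. Cost to owner: €676.60. OOP to date €676.60.
Claim 2 — €404: 20% coinsurance on €404 = €80.80. Owner pays €80.80; OOP now €757.40.
Claim 3 — €11820: 20% coinsurance on €11820 = €2364. OOP would hit €3121.40 > €3100, so the cap limits the owner to €3100 − €757.40 = €2342.60.

€2342.60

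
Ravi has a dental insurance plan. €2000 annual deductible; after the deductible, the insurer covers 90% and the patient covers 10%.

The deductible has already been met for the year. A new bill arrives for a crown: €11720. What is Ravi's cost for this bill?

€1172

The deductible is already satisfied, so the full bill goes to coinsurance.
Patient's 10% share of €11720 is €1172.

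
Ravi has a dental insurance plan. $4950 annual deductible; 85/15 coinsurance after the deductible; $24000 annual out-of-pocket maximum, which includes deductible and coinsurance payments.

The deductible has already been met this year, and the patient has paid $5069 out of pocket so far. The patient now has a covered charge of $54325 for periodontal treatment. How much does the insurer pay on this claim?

With the deductible met, the entire $54325 is subject to coinsurance.
Patient's 15% share of $54325 is $8148.75.
Year-to-date out-of-pocket becomes $5069 + $8148.75 = $13217.75, still under the $24000 maximum, so no cap applies.
Insurer pays the balance: $54325 − $8148.75 = $46176.25.

$46176.25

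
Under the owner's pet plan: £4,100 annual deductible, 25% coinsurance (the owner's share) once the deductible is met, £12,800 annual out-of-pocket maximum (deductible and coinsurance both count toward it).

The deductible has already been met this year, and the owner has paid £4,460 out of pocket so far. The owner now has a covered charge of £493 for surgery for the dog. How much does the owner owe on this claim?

With the deductible met, the entire £493 is subject to coinsurance.
Owner's 25% share of £493 is £123.25.
Year-to-date out-of-pocket becomes £4,460 + £123.25 = £4,583.25, still under the £12,800 maximum, so no cap applies.

£123.25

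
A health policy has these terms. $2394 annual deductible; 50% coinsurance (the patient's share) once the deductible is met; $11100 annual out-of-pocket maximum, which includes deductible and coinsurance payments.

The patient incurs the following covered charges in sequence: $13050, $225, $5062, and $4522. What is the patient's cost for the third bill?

Claim 1 — $13050: deductible takes $2394, $10656 remains; patient's 50% is $5328. Patient owes $7722 (running OOP $7722).
Claim 2 — $225: deductible already satisfied, so patient's share is 50% × $225 = $112.50. Patient owes $112.50 (running OOP $7834.50).
Claim 3 — $5062: deductible already satisfied, so patient's share is 50% × $5062 = $2531. Patient owes $2531 (running OOP $10365.50).

$2531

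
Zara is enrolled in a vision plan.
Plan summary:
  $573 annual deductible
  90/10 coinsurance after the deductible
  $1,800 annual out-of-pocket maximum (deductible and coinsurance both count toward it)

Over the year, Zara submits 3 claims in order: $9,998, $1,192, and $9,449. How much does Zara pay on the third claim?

$165.30

Claim 1 — $9,998: $573 finishes the deductible; $9,425 goes to coinsurance; member's 10% is $942.50. Member owes $1,515.50 (running OOP $1,515.50).
Claim 2 — $1,192: deductible met; 10% of $1,192 = $119.20. Member owes $119.20 (running OOP $1,634.70).
Claim 3 — $9,449: 10% coinsurance on $9,449 = $944.90. That would push OOP to $2,579.60, over the $1,800 cap, so member pays $1,800 − $1,634.70 = $165.30.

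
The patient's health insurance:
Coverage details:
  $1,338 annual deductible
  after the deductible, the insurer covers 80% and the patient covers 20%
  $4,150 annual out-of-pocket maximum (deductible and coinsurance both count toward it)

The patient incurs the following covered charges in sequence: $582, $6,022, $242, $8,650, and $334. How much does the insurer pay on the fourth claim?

$6,939.60

Claim 1 — $582: entire amount goes to the deductible. Patient owes $582 (running OOP $582). Plan pays $582 − $582 = $0.
Claim 2 — $6,022: $756 finishes the deductible; $5,266 goes to coinsurance; patient's 20% is $1,053.20. Patient owes $1,809.20 (running OOP $2,391.20). Plan pays $6,022 − $1,809.20 = $4,212.80.
Claim 3 — $242: deductible met; 20% of $242 = $48.40. Cost to patient: $48.40. OOP to date $2,439.60. Plan pays $242 − $48.40 = $193.60.
Claim 4 — $8,650: deductible met; 20% of $8,650 = $1,730. Adding that to $2,439.60 gives $4,169.60, past the $4,150 cap; patient pays only $4,150 − $2,439.60 = $1,710.40. Plan pays $8,650 − $1,710.40 = $6,939.60.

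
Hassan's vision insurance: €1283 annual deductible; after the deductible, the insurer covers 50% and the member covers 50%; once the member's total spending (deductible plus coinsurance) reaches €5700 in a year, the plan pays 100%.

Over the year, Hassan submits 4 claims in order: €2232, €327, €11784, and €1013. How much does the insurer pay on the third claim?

€8005

Bill 1, €2232: deductible takes €1283, €949 remains; coinsurance €949 × 50% = €474.50. Cost to member: €1757.50. OOP to date €1757.50. Plan pays €2232 − €1757.50 = €474.50.
Bill 2, €327: deductible already satisfied, so member's share is 50% × €327 = €163.50. Member pays €163.50; OOP now €1921. Insurer: €327 − €163.50 = €163.50.
Bill 3, €11784: deductible already satisfied, so member's share is 50% × €11784 = €5892. That would push OOP to €7813, over the €5700 cap, so member pays €5700 − €1921 = €3779. Insurer: €11784 − €3779 = €8005.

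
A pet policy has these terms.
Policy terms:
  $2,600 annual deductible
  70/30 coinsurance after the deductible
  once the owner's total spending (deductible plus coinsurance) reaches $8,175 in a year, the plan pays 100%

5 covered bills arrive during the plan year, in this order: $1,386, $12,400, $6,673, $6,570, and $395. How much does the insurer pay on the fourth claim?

Claim 1 ($1,386): entire amount goes to the deductible. Cost to owner: $1,386. OOP to date $1,386. Insurer: $1,386 − $1,386 = $0.
Claim 2 ($12,400): $1,214 finishes the deductible; $11,186 goes to coinsurance; coinsurance $11,186 × 30% = $3,355.80. Owner pays $4,569.80; OOP now $5,955.80. Insurer: $12,400 − $4,569.80 = $7,830.20.
Claim 3 ($6,673): 30% coinsurance on $6,673 = $2,001.90. Owner owes $2,001.90 (running OOP $7,957.70). Insurer: $6,673 − $2,001.90 = $4,671.10.
Claim 4 ($6,570): deductible already satisfied, so owner's share is 30% × $6,570 = $1,971. That would push OOP to $9,928.70, over the $8,175 cap, so owner pays $8,175 − $7,957.70 = $217.30. Insurer: $6,570 − $217.30 = $6,352.70.

$6,352.70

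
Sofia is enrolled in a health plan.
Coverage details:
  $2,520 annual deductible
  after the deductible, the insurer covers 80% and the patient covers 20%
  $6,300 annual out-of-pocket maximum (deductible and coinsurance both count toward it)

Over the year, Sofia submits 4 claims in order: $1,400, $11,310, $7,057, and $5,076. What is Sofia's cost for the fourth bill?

Claim 1 — $1,400: entire amount goes to the deductible. Patient pays $1,400; OOP now $1,400.
Claim 2 — $11,310: deductible takes $1,120, $10,190 remains; patient's 20% is $2,038. Patient pays $3,158; OOP now $4,558.
Claim 3 — $7,057: 20% coinsurance on $7,057 = $1,411.40. Patient pays $1,411.40; OOP now $5,969.40.
Claim 4 — $5,076: 20% coinsurance on $5,076 = $1,015.20. That would push OOP to $6,984.60, over the $6,300 cap, so patient pays $6,300 − $5,969.40 = $330.60.

$330.60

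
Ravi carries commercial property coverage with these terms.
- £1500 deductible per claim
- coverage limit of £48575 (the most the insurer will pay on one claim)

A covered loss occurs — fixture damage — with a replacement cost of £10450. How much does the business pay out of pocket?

£1500

After the deductible, £10450 − £1500 = £8950 remains.
That's under the £48575 cap, so the insurer reimburses the full £8950.
Out of pocket: £10450 − £8950 = £1500.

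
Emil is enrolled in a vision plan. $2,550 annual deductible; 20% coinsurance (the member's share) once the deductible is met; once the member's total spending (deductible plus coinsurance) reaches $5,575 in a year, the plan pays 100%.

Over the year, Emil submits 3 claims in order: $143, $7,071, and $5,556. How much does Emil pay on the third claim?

$1,111.20

Bill 1, $143: entire amount goes to the deductible. Member owes $143 (running OOP $143).
Bill 2, $7,071: deductible takes $2,407, $4,664 remains; coinsurance $4,664 × 20% = $932.80. Member pays $3,339.80; OOP now $3,482.80.
Bill 3, $5,556: 20% coinsurance on $5,556 = $1,111.20. Cost to member: $1,111.20. OOP to date $4,594.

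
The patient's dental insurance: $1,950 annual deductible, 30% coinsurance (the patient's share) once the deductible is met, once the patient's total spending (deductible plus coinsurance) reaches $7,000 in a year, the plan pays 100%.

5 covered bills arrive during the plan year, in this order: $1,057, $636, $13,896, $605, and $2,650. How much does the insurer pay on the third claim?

Claim 1 — $1,057: all of it applies to the deductible. Cost to patient: $1,057. OOP to date $1,057. Insurer: $1,057 − $1,057 = $0.
Claim 2 — $636: fully absorbed by the deductible. Cost to patient: $636. OOP to date $1,693. Plan pays $636 − $636 = $0.
Claim 3 — $13,896: $257 to deductible, leaving $13,639; patient's 30% is $4,091.70. Cost to patient: $4,348.70. OOP to date $6,041.70. Plan pays $13,896 − $4,348.70 = $9,547.30.

$9,547.30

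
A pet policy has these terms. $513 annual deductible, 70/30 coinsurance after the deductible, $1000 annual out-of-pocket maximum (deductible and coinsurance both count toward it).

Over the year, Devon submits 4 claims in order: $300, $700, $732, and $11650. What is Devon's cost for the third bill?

Bill 1, $300: fully absorbed by the deductible. Owner owes $300 (running OOP $300).
Bill 2, $700: deductible takes $213, $487 remains; coinsurance $487 × 30% = $146.10. Cost to owner: $359.10. OOP to date $659.10.
Bill 3, $732: deductible met; 30% of $732 = $219.60. Owner owes $219.60 (running OOP $878.70).

$219.60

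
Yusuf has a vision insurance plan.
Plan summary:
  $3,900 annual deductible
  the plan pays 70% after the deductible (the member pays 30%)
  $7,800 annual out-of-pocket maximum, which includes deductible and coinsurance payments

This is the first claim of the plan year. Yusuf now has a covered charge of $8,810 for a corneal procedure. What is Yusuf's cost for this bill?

Deductible not yet touched, so the first $3,900 of the bill goes to the deductible.
The remaining $4,910 (= $8,810 − $3,900) moves to coinsurance.
Member's 30% share of $4,910 is $1,473.
So the member owes $3,900 + $1,473 = $5,373 before any cap.
Year-to-date out-of-pocket becomes $0 + $5,373 = $5,373, still under the $7,800 maximum, so no cap applies.

$5,373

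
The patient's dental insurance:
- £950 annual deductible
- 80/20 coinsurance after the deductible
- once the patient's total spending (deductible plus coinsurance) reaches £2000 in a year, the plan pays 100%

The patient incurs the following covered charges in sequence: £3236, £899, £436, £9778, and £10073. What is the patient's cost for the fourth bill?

Claim 1 — £3236: deductible takes £950, £2286 remains; 20% of £2286 = £457.20. Cost to patient: £1407.20. OOP to date £1407.20.
Claim 2 — £899: deductible already satisfied, so patient's share is 20% × £899 = £179.80. Cost to patient: £179.80. OOP to date £1587.
Claim 3 — £436: deductible met; 20% of £436 = £87.20. Cost to patient: £87.20. OOP to date £1674.20.
Claim 4 — £9778: deductible already satisfied, so patient's share is 20% × £9778 = £1955.60. OOP would hit £3629.80 > £2000, so the cap limits the patient to £2000 − £1674.20 = £325.80.

£325.80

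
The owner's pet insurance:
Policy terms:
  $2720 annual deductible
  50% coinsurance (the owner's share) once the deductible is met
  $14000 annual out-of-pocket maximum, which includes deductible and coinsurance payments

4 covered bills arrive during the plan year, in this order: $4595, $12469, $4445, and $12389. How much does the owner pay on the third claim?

Bill 1, $4595: $2720 finishes the deductible; $1875 goes to coinsurance; owner's 50% is $937.50. Cost to owner: $3657.50. OOP to date $3657.50.
Bill 2, $12469: 50% coinsurance on $12469 = $6234.50. Owner owes $6234.50 (running OOP $9892).
Bill 3, $4445: deductible already satisfied, so owner's share is 50% × $4445 = $2222.50. Owner pays $2222.50; OOP now $12114.50.

$2222.50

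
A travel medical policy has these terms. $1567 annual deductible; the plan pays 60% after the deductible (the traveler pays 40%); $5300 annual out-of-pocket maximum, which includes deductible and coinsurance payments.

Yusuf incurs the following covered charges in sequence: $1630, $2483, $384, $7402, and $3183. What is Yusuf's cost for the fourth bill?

$2561

Claim 1 ($1630): deductible takes $1567, $63 remains; 40% of $63 = $25.20. Traveler owes $1592.20 (running OOP $1592.20).
Claim 2 ($2483): 40% coinsurance on $2483 = $993.20. Traveler pays $993.20; OOP now $2585.40.
Claim 3 ($384): 40% coinsurance on $384 = $153.60. Traveler owes $153.60 (running OOP $2739).
Claim 4 ($7402): 40% coinsurance on $7402 = $2960.80. Adding that to $2739 gives $5699.80, past the $5300 cap; traveler pays only $5300 − $2739 = $2561.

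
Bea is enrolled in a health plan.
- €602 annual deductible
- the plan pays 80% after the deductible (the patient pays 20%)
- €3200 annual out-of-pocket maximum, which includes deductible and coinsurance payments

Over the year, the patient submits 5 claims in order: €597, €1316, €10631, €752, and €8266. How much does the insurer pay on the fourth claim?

€601.60

#1 (€597): all of it applies to the deductible. Patient pays €597; OOP now €597. Plan pays €597 − €597 = €0.
#2 (€1316): deductible takes €5, €1311 remains; coinsurance €1311 × 20% = €262.20. Patient pays €267.20; OOP now €864.20. Insurer: €1316 − €267.20 = €1048.80.
#3 (€10631): deductible already satisfied, so patient's share is 20% × €10631 = €2126.20. Patient owes €2126.20 (running OOP €2990.40). Insurer: €10631 − €2126.20 = €8504.80.
#4 (€752): deductible met; 20% of €752 = €150.40. Patient owes €150.40 (running OOP €3140.80). Plan pays €752 − €150.40 = €601.60.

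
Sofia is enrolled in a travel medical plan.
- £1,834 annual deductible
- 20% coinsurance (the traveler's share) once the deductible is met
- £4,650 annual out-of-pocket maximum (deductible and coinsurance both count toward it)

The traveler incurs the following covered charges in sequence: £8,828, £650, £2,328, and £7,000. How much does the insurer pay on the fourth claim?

£6,178.40

Claim 1 (£8,828): deductible takes £1,834, £6,994 remains; 20% of £6,994 = £1,398.80. Traveler owes £3,232.80 (running OOP £3,232.80). Plan pays £8,828 − £3,232.80 = £5,595.20.
Claim 2 (£650): deductible already satisfied, so traveler's share is 20% × £650 = £130. Traveler pays £130; OOP now £3,362.80. Insurer: £650 − £130 = £520.
Claim 3 (£2,328): deductible already satisfied, so traveler's share is 20% × £2,328 = £465.60. Traveler owes £465.60 (running OOP £3,828.40). Insurer: £2,328 − £465.60 = £1,862.40.
Claim 4 (£7,000): deductible already satisfied, so traveler's share is 20% × £7,000 = £1,400. Adding that to £3,828.40 gives £5,228.40, past the £4,650 cap; traveler pays only £4,650 − £3,828.40 = £821.60. Plan pays £7,000 − £821.60 = £6,178.40.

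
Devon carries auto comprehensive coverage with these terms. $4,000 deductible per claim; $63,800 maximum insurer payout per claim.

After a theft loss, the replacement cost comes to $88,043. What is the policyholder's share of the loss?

Less the $4,000 deductible: $88,043 − $4,000 = $84,043.
Since $84,043 > $63,800, the payout is capped at $63,800.
Out of pocket: $88,043 − $63,800 = $24,243.

$24,243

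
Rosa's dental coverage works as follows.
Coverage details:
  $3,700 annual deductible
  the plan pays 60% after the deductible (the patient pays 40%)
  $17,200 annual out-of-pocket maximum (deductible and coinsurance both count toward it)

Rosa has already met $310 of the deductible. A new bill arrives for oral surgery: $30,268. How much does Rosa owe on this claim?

$14,141.20

Deductible still to meet: $3,700 − $310 = $3,390.
The remaining $26,878 (= $30,268 − $3,390) moves to coinsurance.
Coinsurance: $26,878 × 40% = $10,751.20.
Patient responsibility before any cap: $3,390 + $10,751.20 = $14,141.20.
Year-to-date out-of-pocket becomes $310 + $14,141.20 = $14,451.20, still under the $17,200 maximum, so no cap applies.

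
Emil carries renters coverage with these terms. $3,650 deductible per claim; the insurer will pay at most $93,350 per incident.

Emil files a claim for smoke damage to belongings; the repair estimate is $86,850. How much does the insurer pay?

$83,200

After the deductible, $86,850 − $3,650 = $83,200 remains.
$83,200 is within the $93,350 limit, so the insurer pays $83,200.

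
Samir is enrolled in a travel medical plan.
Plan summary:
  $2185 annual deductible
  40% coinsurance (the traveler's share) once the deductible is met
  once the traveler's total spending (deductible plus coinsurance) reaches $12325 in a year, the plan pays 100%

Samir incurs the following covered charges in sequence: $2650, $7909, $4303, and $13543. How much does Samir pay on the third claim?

Claim 1 ($2650): $2185 to deductible, leaving $465; coinsurance $465 × 40% = $186. Traveler owes $2371 (running OOP $2371).
Claim 2 ($7909): deductible met; 40% of $7909 = $3163.60. Traveler owes $3163.60 (running OOP $5534.60).
Claim 3 ($4303): deductible already satisfied, so traveler's share is 40% × $4303 = $1721.20. Traveler owes $1721.20 (running OOP $7255.80).

$1721.20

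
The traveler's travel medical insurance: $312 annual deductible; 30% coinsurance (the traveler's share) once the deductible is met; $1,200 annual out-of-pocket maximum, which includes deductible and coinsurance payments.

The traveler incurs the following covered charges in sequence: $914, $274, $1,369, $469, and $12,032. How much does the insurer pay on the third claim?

$958.30

Claim 1 — $914: $312 to deductible, leaving $602; coinsurance $602 × 30% = $180.60. Cost to traveler: $492.60. OOP to date $492.60. Insurer: $914 − $492.60 = $421.40.
Claim 2 — $274: deductible met; 30% of $274 = $82.20. Traveler owes $82.20 (running OOP $574.80). Plan pays $274 − $82.20 = $191.80.
Claim 3 — $1,369: deductible met; 30% of $1,369 = $410.70. Traveler pays $410.70; OOP now $985.50. Plan pays $1,369 − $410.70 = $958.30.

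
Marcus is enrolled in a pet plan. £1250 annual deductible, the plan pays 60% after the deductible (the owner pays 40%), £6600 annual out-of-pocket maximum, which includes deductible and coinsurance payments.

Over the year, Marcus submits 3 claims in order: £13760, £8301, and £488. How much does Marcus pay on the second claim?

£346

Bill 1, £13760: deductible takes £1250, £12510 remains; owner's 40% is £5004. Owner owes £6254 (running OOP £6254).
Bill 2, £8301: 40% coinsurance on £8301 = £3320.40. OOP would hit £9574.40 > £6600, so the cap limits the owner to £6600 − £6254 = £346.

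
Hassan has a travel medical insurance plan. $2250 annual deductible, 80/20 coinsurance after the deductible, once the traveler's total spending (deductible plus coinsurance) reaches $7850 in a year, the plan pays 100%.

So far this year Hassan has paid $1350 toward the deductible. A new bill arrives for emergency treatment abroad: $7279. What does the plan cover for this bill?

Deductible still to meet: $2250 − $1350 = $900.
After the $900 deductible portion, $7279 − $900 = $6379 is subject to coinsurance.
20% of $6379 = $1275.80 falls to the traveler.
That puts the traveler's cost at $900 + $1275.80 = $2175.80 before any cap.
Total out-of-pocket so far would be $1350 + $2175.80 = $3525.80, below the $7850 cap — no reduction.
Insurer pays the balance: $7279 − $2175.80 = $5103.20.

$5103.20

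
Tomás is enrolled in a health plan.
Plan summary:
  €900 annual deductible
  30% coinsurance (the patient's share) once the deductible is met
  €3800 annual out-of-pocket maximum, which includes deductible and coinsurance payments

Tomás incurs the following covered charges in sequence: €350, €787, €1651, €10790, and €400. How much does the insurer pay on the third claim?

#1 (€350): all of it applies to the deductible. Patient owes €350 (running OOP €350). Insurer: €350 − €350 = €0.
#2 (€787): deductible takes €550, €237 remains; 30% of €237 = €71.10. Patient pays €621.10; OOP now €971.10. Insurer: €787 − €621.10 = €165.90.
#3 (€1651): deductible met; 30% of €1651 = €495.30. Patient pays €495.30; OOP now €1466.40. Insurer: €1651 − €495.30 = €1155.70.

€1155.70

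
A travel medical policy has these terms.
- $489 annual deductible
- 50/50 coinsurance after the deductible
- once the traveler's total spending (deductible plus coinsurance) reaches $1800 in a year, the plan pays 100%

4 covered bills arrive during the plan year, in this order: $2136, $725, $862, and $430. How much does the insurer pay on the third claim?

Claim 1 ($2136): $489 finishes the deductible; $1647 goes to coinsurance; coinsurance $1647 × 50% = $823.50. Traveler pays $1312.50; OOP now $1312.50. Insurer: $2136 − $1312.50 = $823.50.
Claim 2 ($725): deductible already satisfied, so traveler's share is 50% × $725 = $362.50. Cost to traveler: $362.50. OOP to date $1675. Insurer: $725 − $362.50 = $362.50.
Claim 3 ($862): deductible met; 50% of $862 = $431. That would push OOP to $2106, over the $1800 cap, so traveler pays $1800 − $1675 = $125. Plan pays $862 − $125 = $737.

$737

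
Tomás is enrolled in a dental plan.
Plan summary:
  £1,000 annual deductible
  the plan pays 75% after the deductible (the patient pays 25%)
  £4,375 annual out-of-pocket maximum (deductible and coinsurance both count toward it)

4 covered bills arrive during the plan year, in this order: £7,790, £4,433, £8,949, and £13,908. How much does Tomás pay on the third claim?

£569.25

Bill 1, £7,790: £1,000 to deductible, leaving £6,790; coinsurance £6,790 × 25% = £1,697.50. Patient owes £2,697.50 (running OOP £2,697.50).
Bill 2, £4,433: 25% coinsurance on £4,433 = £1,108.25. Patient owes £1,108.25 (running OOP £3,805.75).
Bill 3, £8,949: deductible met; 25% of £8,949 = £2,237.25. Adding that to £3,805.75 gives £6,043, past the £4,375 cap; patient pays only £4,375 − £3,805.75 = £569.25.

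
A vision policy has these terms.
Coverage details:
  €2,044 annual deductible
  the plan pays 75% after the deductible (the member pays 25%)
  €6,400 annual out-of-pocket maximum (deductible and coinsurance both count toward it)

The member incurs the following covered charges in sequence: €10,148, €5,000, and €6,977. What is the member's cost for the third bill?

€1,080

Claim 1 (€10,148): deductible takes €2,044, €8,104 remains; 25% of €8,104 = €2,026. Member pays €4,070; OOP now €4,070.
Claim 2 (€5,000): deductible already satisfied, so member's share is 25% × €5,000 = €1,250. Cost to member: €1,250. OOP to date €5,320.
Claim 3 (€6,977): deductible already satisfied, so member's share is 25% × €6,977 = €1,744.25. Adding that to €5,320 gives €7,064.25, past the €6,400 cap; member pays only €6,400 − €5,320 = €1,080.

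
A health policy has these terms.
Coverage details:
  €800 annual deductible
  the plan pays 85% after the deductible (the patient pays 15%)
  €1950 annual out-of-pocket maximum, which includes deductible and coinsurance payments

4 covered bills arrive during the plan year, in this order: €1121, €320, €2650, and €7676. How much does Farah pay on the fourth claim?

Claim 1 — €1121: €800 finishes the deductible; €321 goes to coinsurance; patient's 15% is €48.15. Patient owes €848.15 (running OOP €848.15).
Claim 2 — €320: deductible met; 15% of €320 = €48. Patient owes €48 (running OOP €896.15).
Claim 3 — €2650: deductible already satisfied, so patient's share is 15% × €2650 = €397.50. Patient pays €397.50; OOP now €1293.65.
Claim 4 — €7676: deductible met; 15% of €7676 = €1151.40. That would push OOP to €2445.05, over the €1950 cap, so patient pays €1950 − €1293.65 = €656.35.

€656.35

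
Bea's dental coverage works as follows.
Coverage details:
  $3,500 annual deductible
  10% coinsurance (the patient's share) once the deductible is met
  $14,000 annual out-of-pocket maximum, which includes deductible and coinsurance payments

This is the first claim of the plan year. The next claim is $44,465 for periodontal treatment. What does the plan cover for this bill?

Deductible not yet touched, so the first $3,500 of the bill goes to the deductible.
After the $3,500 deductible portion, $44,465 − $3,500 = $40,965 is subject to coinsurance.
Patient's 10% share of $40,965 is $4,096.50.
That puts the patient's cost at $3,500 + $4,096.50 = $7,596.50 before any cap.
Year-to-date out-of-pocket becomes $0 + $7,596.50 = $7,596.50, still under the $14,000 maximum, so no cap applies.
The plan picks up $44,465 − $7,596.50 = $36,868.50.

$36,868.50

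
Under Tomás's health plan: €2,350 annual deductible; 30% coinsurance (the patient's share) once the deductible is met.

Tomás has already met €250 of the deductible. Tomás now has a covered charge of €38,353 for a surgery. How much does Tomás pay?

€12,975.90

Deductible still to meet: €2,350 − €250 = €2,100.
After the €2,100 deductible portion, €38,353 − €2,100 = €36,253 is subject to coinsurance.
30% of €36,253 = €10,875.90 falls to the patient.
Patient responsibility: €2,100 + €10,875.90 = €12,975.90.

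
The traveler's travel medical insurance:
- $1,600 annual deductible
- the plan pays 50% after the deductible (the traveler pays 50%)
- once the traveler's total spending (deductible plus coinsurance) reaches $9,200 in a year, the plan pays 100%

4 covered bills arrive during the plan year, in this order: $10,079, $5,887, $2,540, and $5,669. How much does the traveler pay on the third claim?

$417

Bill 1, $10,079: $1,600 to deductible, leaving $8,479; coinsurance $8,479 × 50% = $4,239.50. Traveler pays $5,839.50; OOP now $5,839.50.
Bill 2, $5,887: deductible met; 50% of $5,887 = $2,943.50. Cost to traveler: $2,943.50. OOP to date $8,783.
Bill 3, $2,540: deductible met; 50% of $2,540 = $1,270. That would push OOP to $10,053, over the $9,200 cap, so traveler pays $9,200 − $8,783 = $417.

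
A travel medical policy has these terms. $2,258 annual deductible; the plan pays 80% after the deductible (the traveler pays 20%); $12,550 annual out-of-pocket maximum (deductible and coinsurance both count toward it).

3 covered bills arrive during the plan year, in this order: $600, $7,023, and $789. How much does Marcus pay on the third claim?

$157.80

Claim 1 ($600): entire amount goes to the deductible. Traveler owes $600 (running OOP $600).
Claim 2 ($7,023): deductible takes $1,658, $5,365 remains; coinsurance $5,365 × 20% = $1,073. Cost to traveler: $2,731. OOP to date $3,331.
Claim 3 ($789): deductible met; 20% of $789 = $157.80. Traveler pays $157.80; OOP now $3,488.80.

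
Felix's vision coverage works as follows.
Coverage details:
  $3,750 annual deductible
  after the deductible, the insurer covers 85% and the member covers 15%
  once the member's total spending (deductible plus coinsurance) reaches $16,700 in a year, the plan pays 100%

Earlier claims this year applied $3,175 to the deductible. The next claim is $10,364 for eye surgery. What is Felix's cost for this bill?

$2,043.35

Remaining deductible: $3,750 − $3,175 = $575.
After the $575 deductible portion, $10,364 − $575 = $9,789 is subject to coinsurance.
Coinsurance: $9,789 × 15% = $1,468.35.
Member responsibility before any cap: $575 + $1,468.35 = $2,043.35.
Cumulative spending $3,175 + $2,043.35 = $5,218.35 stays under the $16,700 maximum.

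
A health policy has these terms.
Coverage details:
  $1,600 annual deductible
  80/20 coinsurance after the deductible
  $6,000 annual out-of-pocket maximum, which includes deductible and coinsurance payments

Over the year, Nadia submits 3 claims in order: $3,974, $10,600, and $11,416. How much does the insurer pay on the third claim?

$9,610.80

Claim 1 — $3,974: deductible takes $1,600, $2,374 remains; coinsurance $2,374 × 20% = $474.80. Patient pays $2,074.80; OOP now $2,074.80. Insurer: $3,974 − $2,074.80 = $1,899.20.
Claim 2 — $10,600: deductible already satisfied, so patient's share is 20% × $10,600 = $2,120. Cost to patient: $2,120. OOP to date $4,194.80. Insurer: $10,600 − $2,120 = $8,480.
Claim 3 — $11,416: 20% coinsurance on $11,416 = $2,283.20. OOP would hit $6,478 > $6,000, so the cap limits the patient to $6,000 − $4,194.80 = $1,805.20. Insurer: $11,416 − $1,805.20 = $9,610.80.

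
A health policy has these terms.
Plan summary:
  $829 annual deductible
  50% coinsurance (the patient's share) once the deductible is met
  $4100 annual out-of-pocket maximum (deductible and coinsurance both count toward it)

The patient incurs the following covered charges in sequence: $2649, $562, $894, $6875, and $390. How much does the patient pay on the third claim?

Claim 1 — $2649: deductible takes $829, $1820 remains; patient's 50% is $910. Patient owes $1739 (running OOP $1739).
Claim 2 — $562: deductible already satisfied, so patient's share is 50% × $562 = $281. Cost to patient: $281. OOP to date $2020.
Claim 3 — $894: 50% coinsurance on $894 = $447. Patient pays $447; OOP now $2467.

$447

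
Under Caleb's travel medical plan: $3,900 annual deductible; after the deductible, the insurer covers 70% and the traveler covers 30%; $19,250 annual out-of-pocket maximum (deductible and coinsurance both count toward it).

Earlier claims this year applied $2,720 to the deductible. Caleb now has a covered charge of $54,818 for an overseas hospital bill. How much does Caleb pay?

Deductible still to meet: $3,900 − $2,720 = $1,180.
The remaining $53,638 (= $54,818 − $1,180) moves to coinsurance.
30% of $53,638 = $16,091.40 falls to the traveler.
Traveler responsibility before any cap: $1,180 + $16,091.40 = $17,271.40.
Adding $17,271.40 to the $2,720 already spent would give $19,991.40, which exceeds the $19,250 cap; the traveler pays just $19,250 − $2,720 = $16,530.

$16,530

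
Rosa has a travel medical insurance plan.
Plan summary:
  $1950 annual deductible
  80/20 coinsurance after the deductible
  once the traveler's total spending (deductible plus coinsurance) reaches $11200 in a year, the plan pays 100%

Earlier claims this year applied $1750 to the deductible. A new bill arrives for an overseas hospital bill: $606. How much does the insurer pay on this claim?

Remaining deductible: $1950 − $1750 = $200.
After the $200 deductible portion, $606 − $200 = $406 is subject to coinsurance.
Coinsurance: $406 × 20% = $81.20.
That puts the traveler's cost at $200 + $81.20 = $281.20 before any cap.
Total out-of-pocket so far would be $1750 + $281.20 = $2031.20, below the $11200 cap — no reduction.
Insurer pays the balance: $606 − $281.20 = $324.80.

$324.80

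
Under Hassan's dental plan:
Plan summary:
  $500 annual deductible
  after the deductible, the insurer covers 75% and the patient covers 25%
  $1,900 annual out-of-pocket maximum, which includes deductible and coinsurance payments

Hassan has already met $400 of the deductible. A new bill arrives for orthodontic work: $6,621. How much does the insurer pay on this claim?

Remaining deductible: $500 − $400 = $100.
After the $100 deductible portion, $6,621 − $100 = $6,521 is subject to coinsurance.
Patient's 25% share of $6,521 is $1,630.25.
That puts the patient's cost at $100 + $1,630.25 = $1,730.25 before any cap.
Year-to-date out-of-pocket would reach $400 + $1,730.25 = $2,130.25, above the $1,900 maximum, so the patient pays only $1,900 − $400 = $1,500.
The plan picks up $6,621 − $1,500 = $5,121.

$5,121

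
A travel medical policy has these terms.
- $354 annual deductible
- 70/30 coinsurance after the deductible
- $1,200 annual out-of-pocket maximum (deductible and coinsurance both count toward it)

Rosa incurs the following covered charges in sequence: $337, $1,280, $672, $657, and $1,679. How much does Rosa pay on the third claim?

$201.60

Claim 1 — $337: entire amount goes to the deductible. Traveler pays $337; OOP now $337.
Claim 2 — $1,280: deductible takes $17, $1,263 remains; 30% of $1,263 = $378.90. Cost to traveler: $395.90. OOP to date $732.90.
Claim 3 — $672: deductible already satisfied, so traveler's share is 30% × $672 = $201.60. Cost to traveler: $201.60. OOP to date $934.50.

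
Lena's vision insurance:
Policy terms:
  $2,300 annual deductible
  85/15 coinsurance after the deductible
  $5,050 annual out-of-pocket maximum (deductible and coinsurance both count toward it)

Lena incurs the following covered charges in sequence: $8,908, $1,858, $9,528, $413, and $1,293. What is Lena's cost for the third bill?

Bill 1, $8,908: $2,300 to deductible, leaving $6,608; member's 15% is $991.20. Member pays $3,291.20; OOP now $3,291.20.
Bill 2, $1,858: deductible met; 15% of $1,858 = $278.70. Member owes $278.70 (running OOP $3,569.90).
Bill 3, $9,528: deductible already satisfied, so member's share is 15% × $9,528 = $1,429.20. Member pays $1,429.20; OOP now $4,999.10.

$1,429.20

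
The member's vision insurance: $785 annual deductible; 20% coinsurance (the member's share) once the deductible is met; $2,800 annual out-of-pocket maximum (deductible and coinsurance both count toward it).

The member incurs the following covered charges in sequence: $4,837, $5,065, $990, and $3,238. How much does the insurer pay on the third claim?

$798.40

Claim 1 — $4,837: $785 finishes the deductible; $4,052 goes to coinsurance; coinsurance $4,052 × 20% = $810.40. Member pays $1,595.40; OOP now $1,595.40. Insurer: $4,837 − $1,595.40 = $3,241.60.
Claim 2 — $5,065: deductible met; 20% of $5,065 = $1,013. Member pays $1,013; OOP now $2,608.40. Plan pays $5,065 − $1,013 = $4,052.
Claim 3 — $990: deductible met; 20% of $990 = $198. That would push OOP to $2,806.40, over the $2,800 cap, so member pays $2,800 − $2,608.40 = $191.60. Insurer: $990 − $191.60 = $798.40.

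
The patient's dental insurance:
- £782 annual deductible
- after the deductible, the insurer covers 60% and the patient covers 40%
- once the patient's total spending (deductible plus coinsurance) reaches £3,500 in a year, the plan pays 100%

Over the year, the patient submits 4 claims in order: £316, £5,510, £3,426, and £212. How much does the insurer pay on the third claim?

Bill 1, £316: entire amount goes to the deductible. Cost to patient: £316. OOP to date £316. Insurer: £316 − £316 = £0.
Bill 2, £5,510: deductible takes £466, £5,044 remains; patient's 40% is £2,017.60. Patient pays £2,483.60; OOP now £2,799.60. Insurer: £5,510 − £2,483.60 = £3,026.40.
Bill 3, £3,426: deductible already satisfied, so patient's share is 40% × £3,426 = £1,370.40. That would push OOP to £4,170, over the £3,500 cap, so patient pays £3,500 − £2,799.60 = £700.40. Plan pays £3,426 − £700.40 = £2,725.60.

£2,725.60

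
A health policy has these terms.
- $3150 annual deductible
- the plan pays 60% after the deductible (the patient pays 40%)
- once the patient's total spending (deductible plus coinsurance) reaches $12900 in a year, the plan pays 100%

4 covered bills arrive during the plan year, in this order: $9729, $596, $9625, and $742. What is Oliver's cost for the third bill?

$3850

Claim 1 ($9729): $3150 finishes the deductible; $6579 goes to coinsurance; coinsurance $6579 × 40% = $2631.60. Cost to patient: $5781.60. OOP to date $5781.60.
Claim 2 ($596): deductible met; 40% of $596 = $238.40. Cost to patient: $238.40. OOP to date $6020.
Claim 3 ($9625): deductible already satisfied, so patient's share is 40% × $9625 = $3850. Patient pays $3850; OOP now $9870.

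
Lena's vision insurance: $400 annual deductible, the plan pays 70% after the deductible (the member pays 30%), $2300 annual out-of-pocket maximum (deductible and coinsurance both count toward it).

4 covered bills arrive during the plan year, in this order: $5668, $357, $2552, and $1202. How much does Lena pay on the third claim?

$212.50

Claim 1 — $5668: deductible takes $400, $5268 remains; member's 30% is $1580.40. Cost to member: $1980.40. OOP to date $1980.40.
Claim 2 — $357: deductible met; 30% of $357 = $107.10. Member pays $107.10; OOP now $2087.50.
Claim 3 — $2552: deductible already satisfied, so member's share is 30% × $2552 = $765.60. That would push OOP to $2853.10, over the $2300 cap, so member pays $2300 − $2087.50 = $212.50.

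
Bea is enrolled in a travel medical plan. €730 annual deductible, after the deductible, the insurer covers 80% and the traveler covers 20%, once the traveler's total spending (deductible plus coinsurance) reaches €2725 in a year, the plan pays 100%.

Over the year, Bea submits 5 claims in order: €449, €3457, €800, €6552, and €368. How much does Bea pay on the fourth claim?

Claim 1 — €449: entire amount goes to the deductible. Traveler owes €449 (running OOP €449).
Claim 2 — €3457: deductible takes €281, €3176 remains; traveler's 20% is €635.20. Traveler pays €916.20; OOP now €1365.20.
Claim 3 — €800: 20% coinsurance on €800 = €160. Cost to traveler: €160. OOP to date €1525.20.
Claim 4 — €6552: 20% coinsurance on €6552 = €1310.40. That would push OOP to €2835.60, over the €2725 cap, so traveler pays €2725 − €1525.20 = €1199.80.

€1199.80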